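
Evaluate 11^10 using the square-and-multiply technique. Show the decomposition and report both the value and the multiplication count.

Computing 11^10 by squaring (build up from 11^1; each line after the first costs one multiplication):

11^1 = 11
11^2 = (11^1)^2 = 11^2 = 121
11^4 = (11^2)^2 = 121^2 = 14641
11^5 = 11 * 11^4 = 11 * 14641 = 161051
11^10 = (11^5)^2 = 161051^2 = 25937424601

Result: 25937424601
Multiplications needed: 4 (4 lines after 11^1)

11^10 = 25937424601. Using exponentiation by squaring, this requires 4 multiplications. The key idea: if the exponent is even, square the half-power; if odd, multiply by the base once.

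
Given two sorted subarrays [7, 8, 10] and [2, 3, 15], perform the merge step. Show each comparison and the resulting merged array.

Merging process:

Compare 7 vs 2: take 2 from right. Merged: [2]
Compare 7 vs 3: take 3 from right. Merged: [2, 3]
Compare 7 vs 15: take 7 from left. Merged: [2, 3, 7]
Compare 8 vs 15: take 8 from left. Merged: [2, 3, 7, 8]
Compare 10 vs 15: take 10 from left. Merged: [2, 3, 7, 8, 10]
Append remaining from right: [15]. Merged: [2, 3, 7, 8, 10, 15]

Final merged array: [2, 3, 7, 8, 10, 15]
Total comparisons: 5

The merged array is [2, 3, 7, 8, 10, 15], requiring 5 comparisons. The merge step runs in O(n) time where n is the total number of elements.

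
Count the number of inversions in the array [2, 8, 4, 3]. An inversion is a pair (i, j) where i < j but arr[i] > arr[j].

Finding inversions in [2, 8, 4, 3]:

(1, 2): arr[1]=8 > arr[2]=4
(1, 3): arr[1]=8 > arr[3]=3
(2, 3): arr[2]=4 > arr[3]=3

Total inversions: 3

The array has 3 inversion(s): (1,2), (1,3), (2,3). Each pair (i,j) satisfies i < j and arr[i] > arr[j].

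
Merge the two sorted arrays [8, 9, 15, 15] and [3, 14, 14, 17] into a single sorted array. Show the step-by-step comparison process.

Merging process:

Compare 8 vs 3: take 3 from right. Merged: [3]
Compare 8 vs 14: take 8 from left. Merged: [3, 8]
Compare 9 vs 14: take 9 from left. Merged: [3, 8, 9]
Compare 15 vs 14: take 14 from right. Merged: [3, 8, 9, 14]
Compare 15 vs 14: take 14 from right. Merged: [3, 8, 9, 14, 14]
Compare 15 vs 17: take 15 from left. Merged: [3, 8, 9, 14, 14, 15]
Compare 15 vs 17: take 15 from left. Merged: [3, 8, 9, 14, 14, 15, 15]
Append remaining from right: [17]. Merged: [3, 8, 9, 14, 14, 15, 15, 17]

Final merged array: [3, 8, 9, 14, 14, 15, 15, 17]
Total comparisons: 7

The merged array is [3, 8, 9, 14, 14, 15, 15, 17], requiring 7 comparisons. The merge step runs in O(n) time where n is the total number of elements.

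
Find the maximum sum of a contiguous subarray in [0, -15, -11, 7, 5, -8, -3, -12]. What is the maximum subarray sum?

Using Kadane's algorithm on [0, -15, -11, 7, 5, -8, -3, -12]:

Scanning through the array:
Position 1 (value -15): max_ending_here = -15, max_so_far = 0
Position 2 (value -11): max_ending_here = -11, max_so_far = 0
Position 3 (value 7): max_ending_here = 7, max_so_far = 7
Position 4 (value 5): max_ending_here = 12, max_so_far = 12
Position 5 (value -8): max_ending_here = 4, max_so_far = 12
Position 6 (value -3): max_ending_here = 1, max_so_far = 12
Position 7 (value -12): max_ending_here = -11, max_so_far = 12

Maximum subarray: [7, 5]
Maximum sum: 12

The maximum subarray is [7, 5] with sum 12. This subarray runs from index 3 to index 4.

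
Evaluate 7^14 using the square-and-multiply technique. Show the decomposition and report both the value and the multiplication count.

Computing 7^14 by squaring (build up from 7^1; each line after the first costs one multiplication):

7^1 = 7
7^2 = (7^1)^2 = 7^2 = 49
7^3 = 7 * 7^2 = 7 * 49 = 343
7^6 = (7^3)^2 = 343^2 = 117649
7^7 = 7 * 7^6 = 7 * 117649 = 823543
7^14 = (7^7)^2 = 823543^2 = 678223072849

Result: 678223072849
Multiplications needed: 5 (5 lines after 7^1)

7^14 = 678223072849. Using exponentiation by squaring, this requires 5 multiplications. The key idea: if the exponent is even, square the half-power; if odd, multiply by the base once.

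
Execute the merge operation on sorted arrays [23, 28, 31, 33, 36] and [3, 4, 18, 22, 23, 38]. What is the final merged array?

Merging process:

Compare 23 vs 3: take 3 from right. Merged: [3]
Compare 23 vs 4: take 4 from right. Merged: [3, 4]
Compare 23 vs 18: take 18 from right. Merged: [3, 4, 18]
Compare 23 vs 22: take 22 from right. Merged: [3, 4, 18, 22]
Compare 23 vs 23: take 23 from left. Merged: [3, 4, 18, 22, 23]
Compare 28 vs 23: take 23 from right. Merged: [3, 4, 18, 22, 23, 23]
Compare 28 vs 38: take 28 from left. Merged: [3, 4, 18, 22, 23, 23, 28]
Compare 31 vs 38: take 31 from left. Merged: [3, 4, 18, 22, 23, 23, 28, 31]
Compare 33 vs 38: take 33 from left. Merged: [3, 4, 18, 22, 23, 23, 28, 31, 33]
Compare 36 vs 38: take 36 from left. Merged: [3, 4, 18, 22, 23, 23, 28, 31, 33, 36]
Append remaining from right: [38]. Merged: [3, 4, 18, 22, 23, 23, 28, 31, 33, 36, 38]

Final merged array: [3, 4, 18, 22, 23, 23, 28, 31, 33, 36, 38]
Total comparisons: 10

The merged array is [3, 4, 18, 22, 23, 23, 28, 31, 33, 36, 38], requiring 10 comparisons. The merge step runs in O(n) time where n is the total number of elements.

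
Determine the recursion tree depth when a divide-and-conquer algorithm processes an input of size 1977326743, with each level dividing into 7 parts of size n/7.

For divide and conquer with division factor 7:

Problem sizes at each level:
Level 0: 1977326743
Level 1: 282475249
Level 2: 40353607
Level 3: 5764801
Level 4: 823543
Level 5: 117649
Level 6: 16807
Level 7: 2401
Level 8: 343
Level 9: 49
Level 10: 7
Level 11: 1

The root is level 0 and the size-1 base case is level 11 (the tree spans levels 0 through 11, i.e. 12 levels counting the root), so the depth is the number of divisions: log_7(1977326743) = 11

The recursion tree depth is log_7(1977326743) = 11. At each level, the problem size is divided by 7, so it takes 11 divisions to reduce to a base case of size 1. The algorithm makes 7 recursive calls at each level.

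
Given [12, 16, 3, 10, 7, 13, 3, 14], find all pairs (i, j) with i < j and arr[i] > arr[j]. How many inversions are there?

Finding inversions in [12, 16, 3, 10, 7, 13, 3, 14]:

(0, 2): arr[0]=12 > arr[2]=3
(0, 3): arr[0]=12 > arr[3]=10
(0, 4): arr[0]=12 > arr[4]=7
(0, 6): arr[0]=12 > arr[6]=3
(1, 2): arr[1]=16 > arr[2]=3
(1, 3): arr[1]=16 > arr[3]=10
(1, 4): arr[1]=16 > arr[4]=7
(1, 5): arr[1]=16 > arr[5]=13
(1, 6): arr[1]=16 > arr[6]=3
(1, 7): arr[1]=16 > arr[7]=14
(3, 4): arr[3]=10 > arr[4]=7
(3, 6): arr[3]=10 > arr[6]=3
(4, 6): arr[4]=7 > arr[6]=3
(5, 6): arr[5]=13 > arr[6]=3

Total inversions: 14

The array has 14 inversion(s): (0,2), (0,3), (0,4), (0,6), (1,2), (1,3), (1,4), (1,5), (1,6), (1,7), (3,4), (3,6), (4,6), (5,6). Each pair (i,j) satisfies i < j and arr[i] > arr[j].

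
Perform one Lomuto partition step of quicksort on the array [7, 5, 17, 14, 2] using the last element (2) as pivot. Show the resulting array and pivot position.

Lomuto partition with pivot = 2:

Initial array: [7, 5, 17, 14, 2]

arr[0]=7 > 2: no swap
arr[1]=5 > 2: no swap
arr[2]=17 > 2: no swap
arr[3]=14 > 2: no swap

Place pivot at position 0: [2, 5, 17, 14, 7]
Pivot position: 0

After partitioning with pivot 2, the array becomes [2, 5, 17, 14, 7]. The pivot is placed at index 0. All elements to the left of the pivot are <= 2, and all elements to the right are > 2.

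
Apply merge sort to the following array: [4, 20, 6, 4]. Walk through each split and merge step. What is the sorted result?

Merge sort trace:

Split: [4, 20, 6, 4] -> [4, 20] and [6, 4]
  Split: [4, 20] -> [4] and [20]
  Merge: [4] + [20] -> [4, 20]
  Split: [6, 4] -> [6] and [4]
  Merge: [6] + [4] -> [4, 6]
Merge: [4, 20] + [4, 6] -> [4, 4, 6, 20]

Final sorted array: [4, 4, 6, 20]

The merge sort proceeds by recursively splitting the array and merging sorted halves.
After all merges, the sorted array is [4, 4, 6, 20].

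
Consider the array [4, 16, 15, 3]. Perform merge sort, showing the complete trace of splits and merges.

Merge sort trace:

Split: [4, 16, 15, 3] -> [4, 16] and [15, 3]
  Split: [4, 16] -> [4] and [16]
  Merge: [4] + [16] -> [4, 16]
  Split: [15, 3] -> [15] and [3]
  Merge: [15] + [3] -> [3, 15]
Merge: [4, 16] + [3, 15] -> [3, 4, 15, 16]

Final sorted array: [3, 4, 15, 16]

The merge sort proceeds by recursively splitting the array and merging sorted halves.
After all merges, the sorted array is [3, 4, 15, 16].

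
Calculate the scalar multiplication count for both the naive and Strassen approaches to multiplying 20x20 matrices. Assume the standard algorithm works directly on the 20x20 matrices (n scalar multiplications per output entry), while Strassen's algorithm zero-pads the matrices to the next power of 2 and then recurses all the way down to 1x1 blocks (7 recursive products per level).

Matrix multiplication for 20x20 matrices:

Strassen's algorithm requires power-of-2 dimensions. Pad 20x20 to 32x32 (next power of 2).

Standard algorithm: 20^3 = 8000 multiplications
Strassen's algorithm: 7^(log2(32)) = 7^5 = 16807 multiplications
Difference: 8000 - 16807 = -8807 (Strassen uses MORE here due to padding overhead — for small or just-over-power-of-2 n, padding can outweigh the per-level savings)

Standard: 8000 multiplications (20^3). Strassen: 16807 multiplications (7^5, after padding to 32x32). Strassen reduces 8 recursive multiplications to 7 at each level.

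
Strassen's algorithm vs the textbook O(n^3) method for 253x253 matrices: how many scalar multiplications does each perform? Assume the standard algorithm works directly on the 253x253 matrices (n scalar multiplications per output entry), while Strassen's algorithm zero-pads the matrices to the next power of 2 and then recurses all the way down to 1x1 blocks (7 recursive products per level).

Matrix multiplication for 253x253 matrices:

Strassen's algorithm requires power-of-2 dimensions. Pad 253x253 to 256x256 (next power of 2).

Standard algorithm: 253^3 = 16194277 multiplications
Strassen's algorithm: 7^(log2(256)) = 7^8 = 5764801 multiplications
Savings: 16194277 - 5764801 = 10429476 multiplications

Standard: 16194277 multiplications (253^3). Strassen: 5764801 multiplications (7^8, after padding to 256x256). Strassen reduces 8 recursive multiplications to 7 at each level.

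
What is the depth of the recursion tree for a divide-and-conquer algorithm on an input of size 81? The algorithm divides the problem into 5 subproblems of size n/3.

For divide and conquer with division factor 3:

Problem sizes at each level:
Level 0: 81
Level 1: 27
Level 2: 9
Level 3: 3
Level 4: 1

The root is level 0 and the size-1 base case is level 4 (the tree spans levels 0 through 4, i.e. 5 levels counting the root), so the depth is the number of divisions: log_3(81) = 4

The recursion tree depth is log_3(81) = 4. At each level, the problem size is divided by 3, so it takes 4 divisions to reduce to a base case of size 1. The algorithm makes 5 recursive calls at each level.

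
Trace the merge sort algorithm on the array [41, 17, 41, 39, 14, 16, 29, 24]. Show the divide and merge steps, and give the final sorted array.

Merge sort trace:

Split: [41, 17, 41, 39, 14, 16, 29, 24] -> [41, 17, 41, 39] and [14, 16, 29, 24]
  Split: [41, 17, 41, 39] -> [41, 17] and [41, 39]
    Split: [41, 17] -> [41] and [17]
    Merge: [41] + [17] -> [17, 41]
    Split: [41, 39] -> [41] and [39]
    Merge: [41] + [39] -> [39, 41]
  Merge: [17, 41] + [39, 41] -> [17, 39, 41, 41]
  Split: [14, 16, 29, 24] -> [14, 16] and [29, 24]
    Split: [14, 16] -> [14] and [16]
    Merge: [14] + [16] -> [14, 16]
    Split: [29, 24] -> [29] and [24]
    Merge: [29] + [24] -> [24, 29]
  Merge: [14, 16] + [24, 29] -> [14, 16, 24, 29]
Merge: [17, 39, 41, 41] + [14, 16, 24, 29] -> [14, 16, 17, 24, 29, 39, 41, 41]

Final sorted array: [14, 16, 17, 24, 29, 39, 41, 41]

The merge sort proceeds by recursively splitting the array and merging sorted halves.
After all merges, the sorted array is [14, 16, 17, 24, 29, 39, 41, 41].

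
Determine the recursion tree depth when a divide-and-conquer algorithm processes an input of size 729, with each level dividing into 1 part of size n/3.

For divide and conquer with division factor 3:

Problem sizes at each level:
Level 0: 729
Level 1: 243
Level 2: 81
Level 3: 27
Level 4: 9
Level 5: 3
Level 6: 1

The root is level 0 and the size-1 base case is level 6 (the tree spans levels 0 through 6, i.e. 7 levels counting the root), so the depth is the number of divisions: log_3(729) = 6

The recursion tree depth is log_3(729) = 6. At each level, the problem size is divided by 3, so it takes 6 divisions to reduce to a base case of size 1. The algorithm makes 1 recursive call at each level.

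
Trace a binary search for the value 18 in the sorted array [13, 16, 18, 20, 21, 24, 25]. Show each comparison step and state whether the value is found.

Binary search for 18 in [13, 16, 18, 20, 21, 24, 25]:

lo=0, hi=6, mid=3, arr[mid]=20 -> 20 > 18, search left half
lo=0, hi=2, mid=1, arr[mid]=16 -> 16 < 18, search right half
lo=2, hi=2, mid=2, arr[mid]=18 -> Found target at index 2!

Binary search finds 18 at index 2 after 3 comparisons. The search repeatedly halves the search space by comparing with the middle element.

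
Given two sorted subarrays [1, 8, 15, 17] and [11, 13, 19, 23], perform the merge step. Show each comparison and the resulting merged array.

Merging process:

Compare 1 vs 11: take 1 from left. Merged: [1]
Compare 8 vs 11: take 8 from left. Merged: [1, 8]
Compare 15 vs 11: take 11 from right. Merged: [1, 8, 11]
Compare 15 vs 13: take 13 from right. Merged: [1, 8, 11, 13]
Compare 15 vs 19: take 15 from left. Merged: [1, 8, 11, 13, 15]
Compare 17 vs 19: take 17 from left. Merged: [1, 8, 11, 13, 15, 17]
Append remaining from right: [19, 23]. Merged: [1, 8, 11, 13, 15, 17, 19, 23]

Final merged array: [1, 8, 11, 13, 15, 17, 19, 23]
Total comparisons: 6

The merged array is [1, 8, 11, 13, 15, 17, 19, 23], requiring 6 comparisons. The merge step runs in O(n) time where n is the total number of elements.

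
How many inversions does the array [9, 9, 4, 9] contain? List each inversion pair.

Finding inversions in [9, 9, 4, 9]:

(0, 2): arr[0]=9 > arr[2]=4
(1, 2): arr[1]=9 > arr[2]=4

Total inversions: 2

The array has 2 inversion(s): (0,2), (1,2). Each pair (i,j) satisfies i < j and arr[i] > arr[j].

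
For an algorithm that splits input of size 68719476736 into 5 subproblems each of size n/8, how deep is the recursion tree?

For divide and conquer with division factor 8:

Problem sizes at each level:
Level 0: 68719476736
Level 1: 8589934592
Level 2: 1073741824
Level 3: 134217728
Level 4: 16777216
Level 5: 2097152
Level 6: 262144
Level 7: 32768
Level 8: 4096
Level 9: 512
Level 10: 64
Level 11: 8
Level 12: 1

The root is level 0 and the size-1 base case is level 12 (the tree spans levels 0 through 12, i.e. 13 levels counting the root), so the depth is the number of divisions: log_8(68719476736) = 12

The recursion tree depth is log_8(68719476736) = 12. At each level, the problem size is divided by 8, so it takes 12 divisions to reduce to a base case of size 1. The algorithm makes 5 recursive calls at each level.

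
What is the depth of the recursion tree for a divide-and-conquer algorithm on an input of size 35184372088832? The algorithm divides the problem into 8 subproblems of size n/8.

For divide and conquer with division factor 8:

Problem sizes at each level:
Level 0: 35184372088832
Level 1: 4398046511104
Level 2: 549755813888
Level 3: 68719476736
Level 4: 8589934592
Level 5: 1073741824
Level 6: 134217728
Level 7: 16777216
Level 8: 2097152
Level 9: 262144
Level 10: 32768
Level 11: 4096
Level 12: 512
Level 13: 64
Level 14: 8
Level 15: 1

The root is level 0 and the size-1 base case is level 15 (the tree spans levels 0 through 15, i.e. 16 levels counting the root), so the depth is the number of divisions: log_8(35184372088832) = 15

The recursion tree depth is log_8(35184372088832) = 15. At each level, the problem size is divided by 8, so it takes 15 divisions to reduce to a base case of size 1. The algorithm makes 8 recursive calls at each level.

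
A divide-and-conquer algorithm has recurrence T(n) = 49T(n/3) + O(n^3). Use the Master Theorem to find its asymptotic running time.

Master Theorem for T(n) = 49T(n/3) + O(n^3):

a = 49, b = 3, c = 3
log_b(a) = log_3(49) = 3.5425

Case 1: c = 3 < log_3(49) = 3.5425
T(n) = O(n^(log_3 49))

For T(n) = 49T(n/3) + O(n^3): log_3(49) = 3.5425. This is Case 1 of the Master Theorem (c < log_b(a), work dominated by leaves), giving O(n^(log_3 49)).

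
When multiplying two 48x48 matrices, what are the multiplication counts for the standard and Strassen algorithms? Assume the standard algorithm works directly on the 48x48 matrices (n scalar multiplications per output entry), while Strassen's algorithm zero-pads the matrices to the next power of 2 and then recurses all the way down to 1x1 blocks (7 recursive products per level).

Matrix multiplication for 48x48 matrices:

Strassen's algorithm requires power-of-2 dimensions. Pad 48x48 to 64x64 (next power of 2).

Standard algorithm: 48^3 = 110592 multiplications
Strassen's algorithm: 7^(log2(64)) = 7^6 = 117649 multiplications
Difference: 110592 - 117649 = -7057 (Strassen uses MORE here due to padding overhead — for small or just-over-power-of-2 n, padding can outweigh the per-level savings)

Standard: 110592 multiplications (48^3). Strassen: 117649 multiplications (7^6, after padding to 64x64). Strassen reduces 8 recursive multiplications to 7 at each level.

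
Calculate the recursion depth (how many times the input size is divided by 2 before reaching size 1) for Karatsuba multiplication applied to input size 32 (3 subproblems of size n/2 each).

For divide and conquer with division factor 2:

Problem sizes at each level:
Level 0: 32
Level 1: 16
Level 2: 8
Level 3: 4
Level 4: 2
Level 5: 1

The root is level 0 and the size-1 base case is level 5 (the tree spans levels 0 through 5, i.e. 6 levels counting the root), so the depth is the number of divisions: log_2(32) = 5

The recursion tree depth is log_2(32) = 5. At each level, the problem size is divided by 2, so it takes 5 divisions to reduce to a base case of size 1. The algorithm makes 3 recursive calls at each level.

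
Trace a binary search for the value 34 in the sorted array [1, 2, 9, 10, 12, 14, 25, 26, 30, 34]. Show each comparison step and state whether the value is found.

Binary search for 34 in [1, 2, 9, 10, 12, 14, 25, 26, 30, 34]:

lo=0, hi=9, mid=4, arr[mid]=12 -> 12 < 34, search right half
lo=5, hi=9, mid=7, arr[mid]=26 -> 26 < 34, search right half
lo=8, hi=9, mid=8, arr[mid]=30 -> 30 < 34, search right half
lo=9, hi=9, mid=9, arr[mid]=34 -> Found target at index 9!

Binary search finds 34 at index 9 after 4 comparisons. The search repeatedly halves the search space by comparing with the middle element.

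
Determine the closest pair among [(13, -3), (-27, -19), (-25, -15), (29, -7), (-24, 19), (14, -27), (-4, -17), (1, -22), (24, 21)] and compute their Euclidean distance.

Computing all pairwise distances among 9 points:

d((13, -3), (-27, -19)) = 43.0813
d((13, -3), (-25, -15)) = 39.8497
d((13, -3), (29, -7)) = 16.4924
d((13, -3), (-24, 19)) = 43.0465
d((13, -3), (14, -27)) = 24.0208
d((13, -3), (-4, -17)) = 22.0227
d((13, -3), (1, -22)) = 22.4722
d((13, -3), (24, 21)) = 26.4008
d((-27, -19), (-25, -15)) = 4.4721 <-- minimum
d((-27, -19), (29, -7)) = 57.2713
d((-27, -19), (-24, 19)) = 38.1182
d((-27, -19), (14, -27)) = 41.7732
d((-27, -19), (-4, -17)) = 23.0868
d((-27, -19), (1, -22)) = 28.1603
d((-27, -19), (24, 21)) = 64.8151
d((-25, -15), (29, -7)) = 54.5894
d((-25, -15), (-24, 19)) = 34.0147
d((-25, -15), (14, -27)) = 40.8044
d((-25, -15), (-4, -17)) = 21.095
d((-25, -15), (1, -22)) = 26.9258
d((-25, -15), (24, 21)) = 60.803
d((29, -7), (-24, 19)) = 59.0339
d((29, -7), (14, -27)) = 25.0
d((29, -7), (-4, -17)) = 34.4819
d((29, -7), (1, -22)) = 31.7648
d((29, -7), (24, 21)) = 28.4429
d((-24, 19), (14, -27)) = 59.6657
d((-24, 19), (-4, -17)) = 41.1825
d((-24, 19), (1, -22)) = 48.0208
d((-24, 19), (24, 21)) = 48.0416
d((14, -27), (-4, -17)) = 20.5913
d((14, -27), (1, -22)) = 13.9284
d((14, -27), (24, 21)) = 49.0306
d((-4, -17), (1, -22)) = 7.0711
d((-4, -17), (24, 21)) = 47.2017
d((1, -22), (24, 21)) = 48.7647

Closest pair: (-27, -19) and (-25, -15) with distance 4.4721

The closest pair is (-27, -19) and (-25, -15) with Euclidean distance 4.4721. For 9 points, brute-force pairwise comparison is shown above. For large n, the divide-and-conquer algorithm (sort by x, recurse on halves, check the dividing strip) achieves O(n log n).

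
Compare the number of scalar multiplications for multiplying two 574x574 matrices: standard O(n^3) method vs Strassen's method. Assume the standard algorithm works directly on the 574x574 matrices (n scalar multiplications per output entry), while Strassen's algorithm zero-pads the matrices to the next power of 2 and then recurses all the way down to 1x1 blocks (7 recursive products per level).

Matrix multiplication for 574x574 matrices:

Strassen's algorithm requires power-of-2 dimensions. Pad 574x574 to 1024x1024 (next power of 2).

Standard algorithm: 574^3 = 189119224 multiplications
Strassen's algorithm: 7^(log2(1024)) = 7^10 = 282475249 multiplications
Difference: 189119224 - 282475249 = -93356025 (Strassen uses MORE here due to padding overhead — for small or just-over-power-of-2 n, padding can outweigh the per-level savings)

Standard: 189119224 multiplications (574^3). Strassen: 282475249 multiplications (7^10, after padding to 1024x1024). Strassen reduces 8 recursive multiplications to 7 at each level.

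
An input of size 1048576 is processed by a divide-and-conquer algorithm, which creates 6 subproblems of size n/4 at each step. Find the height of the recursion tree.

For divide and conquer with division factor 4:

Problem sizes at each level:
Level 0: 1048576
Level 1: 262144
Level 2: 65536
Level 3: 16384
Level 4: 4096
Level 5: 1024
Level 6: 256
Level 7: 64
Level 8: 16
Level 9: 4
Level 10: 1

The root is level 0 and the size-1 base case is level 10 (the tree spans levels 0 through 10, i.e. 11 levels counting the root), so the depth is the number of divisions: log_4(1048576) = 10

The recursion tree depth is log_4(1048576) = 10. At each level, the problem size is divided by 4, so it takes 10 divisions to reduce to a base case of size 1. The algorithm makes 6 recursive calls at each level.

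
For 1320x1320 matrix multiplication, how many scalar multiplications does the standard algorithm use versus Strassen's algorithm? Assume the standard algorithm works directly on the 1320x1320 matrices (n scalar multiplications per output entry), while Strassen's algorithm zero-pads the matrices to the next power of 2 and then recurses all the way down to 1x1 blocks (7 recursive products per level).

Matrix multiplication for 1320x1320 matrices:

Strassen's algorithm requires power-of-2 dimensions. Pad 1320x1320 to 2048x2048 (next power of 2).

Standard algorithm: 1320^3 = 2299968000 multiplications
Strassen's algorithm: 7^(log2(2048)) = 7^11 = 1977326743 multiplications
Savings: 2299968000 - 1977326743 = 322641257 multiplications

Standard: 2299968000 multiplications (1320^3). Strassen: 1977326743 multiplications (7^11, after padding to 2048x2048). Strassen reduces 8 recursive multiplications to 7 at each level.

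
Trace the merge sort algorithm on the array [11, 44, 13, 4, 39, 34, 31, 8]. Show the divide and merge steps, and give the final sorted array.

Merge sort trace:

Split: [11, 44, 13, 4, 39, 34, 31, 8] -> [11, 44, 13, 4] and [39, 34, 31, 8]
  Split: [11, 44, 13, 4] -> [11, 44] and [13, 4]
    Split: [11, 44] -> [11] and [44]
    Merge: [11] + [44] -> [11, 44]
    Split: [13, 4] -> [13] and [4]
    Merge: [13] + [4] -> [4, 13]
  Merge: [11, 44] + [4, 13] -> [4, 11, 13, 44]
  Split: [39, 34, 31, 8] -> [39, 34] and [31, 8]
    Split: [39, 34] -> [39] and [34]
    Merge: [39] + [34] -> [34, 39]
    Split: [31, 8] -> [31] and [8]
    Merge: [31] + [8] -> [8, 31]
  Merge: [34, 39] + [8, 31] -> [8, 31, 34, 39]
Merge: [4, 11, 13, 44] + [8, 31, 34, 39] -> [4, 8, 11, 13, 31, 34, 39, 44]

Final sorted array: [4, 8, 11, 13, 31, 34, 39, 44]

The merge sort proceeds by recursively splitting the array and merging sorted halves.
After all merges, the sorted array is [4, 8, 11, 13, 31, 34, 39, 44].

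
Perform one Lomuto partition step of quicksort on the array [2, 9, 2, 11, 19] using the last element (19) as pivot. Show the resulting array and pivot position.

Lomuto partition with pivot = 19:

Initial array: [2, 9, 2, 11, 19]

arr[0]=2 <= 19: swap with position 0, array becomes [2, 9, 2, 11, 19]
arr[1]=9 <= 19: swap with position 1, array becomes [2, 9, 2, 11, 19]
arr[2]=2 <= 19: swap with position 2, array becomes [2, 9, 2, 11, 19]
arr[3]=11 <= 19: swap with position 3, array becomes [2, 9, 2, 11, 19]

Place pivot at position 4: [2, 9, 2, 11, 19]
Pivot position: 4

After partitioning with pivot 19, the array becomes [2, 9, 2, 11, 19]. The pivot is placed at index 4. All elements to the left of the pivot are <= 19, and all elements to the right are > 19.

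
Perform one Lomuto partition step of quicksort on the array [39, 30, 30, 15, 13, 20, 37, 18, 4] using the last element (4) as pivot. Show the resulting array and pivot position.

Lomuto partition with pivot = 4:

Initial array: [39, 30, 30, 15, 13, 20, 37, 18, 4]

arr[0]=39 > 4: no swap
arr[1]=30 > 4: no swap
arr[2]=30 > 4: no swap
arr[3]=15 > 4: no swap
arr[4]=13 > 4: no swap
arr[5]=20 > 4: no swap
arr[6]=37 > 4: no swap
arr[7]=18 > 4: no swap

Place pivot at position 0: [4, 30, 30, 15, 13, 20, 37, 18, 39]
Pivot position: 0

After partitioning with pivot 4, the array becomes [4, 30, 30, 15, 13, 20, 37, 18, 39]. The pivot is placed at index 0. All elements to the left of the pivot are <= 4, and all elements to the right are > 4.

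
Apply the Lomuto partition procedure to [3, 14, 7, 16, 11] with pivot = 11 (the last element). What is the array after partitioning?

Lomuto partition with pivot = 11:

Initial array: [3, 14, 7, 16, 11]

arr[0]=3 <= 11: swap with position 0, array becomes [3, 14, 7, 16, 11]
arr[1]=14 > 11: no swap
arr[2]=7 <= 11: swap with position 1, array becomes [3, 7, 14, 16, 11]
arr[3]=16 > 11: no swap

Place pivot at position 2: [3, 7, 11, 16, 14]
Pivot position: 2

After partitioning with pivot 11, the array becomes [3, 7, 11, 16, 14]. The pivot is placed at index 2. All elements to the left of the pivot are <= 11, and all elements to the right are > 11.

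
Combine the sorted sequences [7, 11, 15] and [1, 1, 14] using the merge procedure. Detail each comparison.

Merging process:

Compare 7 vs 1: take 1 from right. Merged: [1]
Compare 7 vs 1: take 1 from right. Merged: [1, 1]
Compare 7 vs 14: take 7 from left. Merged: [1, 1, 7]
Compare 11 vs 14: take 11 from left. Merged: [1, 1, 7, 11]
Compare 15 vs 14: take 14 from right. Merged: [1, 1, 7, 11, 14]
Append remaining from left: [15]. Merged: [1, 1, 7, 11, 14, 15]

Final merged array: [1, 1, 7, 11, 14, 15]
Total comparisons: 5

The merged array is [1, 1, 7, 11, 14, 15], requiring 5 comparisons. The merge step runs in O(n) time where n is the total number of elements.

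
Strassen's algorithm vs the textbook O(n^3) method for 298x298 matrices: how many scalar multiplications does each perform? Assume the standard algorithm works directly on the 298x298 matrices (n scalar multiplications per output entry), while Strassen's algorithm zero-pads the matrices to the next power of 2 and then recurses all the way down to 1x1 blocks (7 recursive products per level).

Matrix multiplication for 298x298 matrices:

Strassen's algorithm requires power-of-2 dimensions. Pad 298x298 to 512x512 (next power of 2).

Standard algorithm: 298^3 = 26463592 multiplications
Strassen's algorithm: 7^(log2(512)) = 7^9 = 40353607 multiplications
Difference: 26463592 - 40353607 = -13890015 (Strassen uses MORE here due to padding overhead — for small or just-over-power-of-2 n, padding can outweigh the per-level savings)

Standard: 26463592 multiplications (298^3). Strassen: 40353607 multiplications (7^9, after padding to 512x512). Strassen reduces 8 recursive multiplications to 7 at each level.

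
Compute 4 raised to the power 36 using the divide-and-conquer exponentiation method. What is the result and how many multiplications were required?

Computing 4^36 by squaring (build up from 4^1; each line after the first costs one multiplication):

4^1 = 4
4^2 = (4^1)^2 = 4^2 = 16
4^4 = (4^2)^2 = 16^2 = 256
4^8 = (4^4)^2 = 256^2 = 65536
4^9 = 4 * 4^8 = 4 * 65536 = 262144
4^18 = (4^9)^2 = 262144^2 = 68719476736
4^36 = (4^18)^2 = 68719476736^2 = 4722366482869645213696

Result: 4722366482869645213696
Multiplications needed: 6 (6 lines after 4^1)

4^36 = 4722366482869645213696. Using exponentiation by squaring, this requires 6 multiplications. The key idea: if the exponent is even, square the half-power; if odd, multiply by the base once.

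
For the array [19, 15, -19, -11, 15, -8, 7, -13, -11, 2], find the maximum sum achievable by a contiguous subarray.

Using Kadane's algorithm on [19, 15, -19, -11, 15, -8, 7, -13, -11, 2]:

Scanning through the array:
Position 1 (value 15): max_ending_here = 34, max_so_far = 34
Position 2 (value -19): max_ending_here = 15, max_so_far = 34
Position 3 (value -11): max_ending_here = 4, max_so_far = 34
Position 4 (value 15): max_ending_here = 19, max_so_far = 34
Position 5 (value -8): max_ending_here = 11, max_so_far = 34
Position 6 (value 7): max_ending_here = 18, max_so_far = 34
Position 7 (value -13): max_ending_here = 5, max_so_far = 34
Position 8 (value -11): max_ending_here = -6, max_so_far = 34
Position 9 (value 2): max_ending_here = 2, max_so_far = 34

Maximum subarray: [19, 15]
Maximum sum: 34

The maximum subarray is [19, 15] with sum 34. This subarray runs from index 0 to index 1.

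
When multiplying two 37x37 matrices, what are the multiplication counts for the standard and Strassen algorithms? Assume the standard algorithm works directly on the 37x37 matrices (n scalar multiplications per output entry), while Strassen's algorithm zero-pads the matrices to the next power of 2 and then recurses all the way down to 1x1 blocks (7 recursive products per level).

Matrix multiplication for 37x37 matrices:

Strassen's algorithm requires power-of-2 dimensions. Pad 37x37 to 64x64 (next power of 2).

Standard algorithm: 37^3 = 50653 multiplications
Strassen's algorithm: 7^(log2(64)) = 7^6 = 117649 multiplications
Difference: 50653 - 117649 = -66996 (Strassen uses MORE here due to padding overhead — for small or just-over-power-of-2 n, padding can outweigh the per-level savings)

Standard: 50653 multiplications (37^3). Strassen: 117649 multiplications (7^6, after padding to 64x64). Strassen reduces 8 recursive multiplications to 7 at each level.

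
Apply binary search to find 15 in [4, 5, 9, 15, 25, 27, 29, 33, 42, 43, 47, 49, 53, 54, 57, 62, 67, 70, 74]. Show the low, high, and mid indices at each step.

Binary search for 15 in [4, 5, 9, 15, 25, 27, 29, 33, 42, 43, 47, 49, 53, 54, 57, 62, 67, 70, 74]:

lo=0, hi=18, mid=9, arr[mid]=43 -> 43 > 15, search left half
lo=0, hi=8, mid=4, arr[mid]=25 -> 25 > 15, search left half
lo=0, hi=3, mid=1, arr[mid]=5 -> 5 < 15, search right half
lo=2, hi=3, mid=2, arr[mid]=9 -> 9 < 15, search right half
lo=3, hi=3, mid=3, arr[mid]=15 -> Found target at index 3!

Binary search finds 15 at index 3 after 5 comparisons. The search repeatedly halves the search space by comparing with the middle element.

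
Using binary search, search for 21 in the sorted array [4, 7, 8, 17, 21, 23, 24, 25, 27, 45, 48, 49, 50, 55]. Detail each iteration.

Binary search for 21 in [4, 7, 8, 17, 21, 23, 24, 25, 27, 45, 48, 49, 50, 55]:

lo=0, hi=13, mid=6, arr[mid]=24 -> 24 > 21, search left half
lo=0, hi=5, mid=2, arr[mid]=8 -> 8 < 21, search right half
lo=3, hi=5, mid=4, arr[mid]=21 -> Found target at index 4!

Binary search finds 21 at index 4 after 3 comparisons. The search repeatedly halves the search space by comparing with the middle element.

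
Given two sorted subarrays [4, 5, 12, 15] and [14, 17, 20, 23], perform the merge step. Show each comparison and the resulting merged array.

Merging process:

Compare 4 vs 14: take 4 from left. Merged: [4]
Compare 5 vs 14: take 5 from left. Merged: [4, 5]
Compare 12 vs 14: take 12 from left. Merged: [4, 5, 12]
Compare 15 vs 14: take 14 from right. Merged: [4, 5, 12, 14]
Compare 15 vs 17: take 15 from left. Merged: [4, 5, 12, 14, 15]
Append remaining from right: [17, 20, 23]. Merged: [4, 5, 12, 14, 15, 17, 20, 23]

Final merged array: [4, 5, 12, 14, 15, 17, 20, 23]
Total comparisons: 5

The merged array is [4, 5, 12, 14, 15, 17, 20, 23], requiring 5 comparisons. The merge step runs in O(n) time where n is the total number of elements.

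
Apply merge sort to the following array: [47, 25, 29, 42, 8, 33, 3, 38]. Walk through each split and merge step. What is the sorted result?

Merge sort trace:

Split: [47, 25, 29, 42, 8, 33, 3, 38] -> [47, 25, 29, 42] and [8, 33, 3, 38]
  Split: [47, 25, 29, 42] -> [47, 25] and [29, 42]
    Split: [47, 25] -> [47] and [25]
    Merge: [47] + [25] -> [25, 47]
    Split: [29, 42] -> [29] and [42]
    Merge: [29] + [42] -> [29, 42]
  Merge: [25, 47] + [29, 42] -> [25, 29, 42, 47]
  Split: [8, 33, 3, 38] -> [8, 33] and [3, 38]
    Split: [8, 33] -> [8] and [33]
    Merge: [8] + [33] -> [8, 33]
    Split: [3, 38] -> [3] and [38]
    Merge: [3] + [38] -> [3, 38]
  Merge: [8, 33] + [3, 38] -> [3, 8, 33, 38]
Merge: [25, 29, 42, 47] + [3, 8, 33, 38] -> [3, 8, 25, 29, 33, 38, 42, 47]

Final sorted array: [3, 8, 25, 29, 33, 38, 42, 47]

The merge sort proceeds by recursively splitting the array and merging sorted halves.
After all merges, the sorted array is [3, 8, 25, 29, 33, 38, 42, 47].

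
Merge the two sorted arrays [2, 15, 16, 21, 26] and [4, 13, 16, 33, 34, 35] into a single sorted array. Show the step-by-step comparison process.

Merging process:

Compare 2 vs 4: take 2 from left. Merged: [2]
Compare 15 vs 4: take 4 from right. Merged: [2, 4]
Compare 15 vs 13: take 13 from right. Merged: [2, 4, 13]
Compare 15 vs 16: take 15 from left. Merged: [2, 4, 13, 15]
Compare 16 vs 16: take 16 from left. Merged: [2, 4, 13, 15, 16]
Compare 21 vs 16: take 16 from right. Merged: [2, 4, 13, 15, 16, 16]
Compare 21 vs 33: take 21 from left. Merged: [2, 4, 13, 15, 16, 16, 21]
Compare 26 vs 33: take 26 from left. Merged: [2, 4, 13, 15, 16, 16, 21, 26]
Append remaining from right: [33, 34, 35]. Merged: [2, 4, 13, 15, 16, 16, 21, 26, 33, 34, 35]

Final merged array: [2, 4, 13, 15, 16, 16, 21, 26, 33, 34, 35]
Total comparisons: 8

The merged array is [2, 4, 13, 15, 16, 16, 21, 26, 33, 34, 35], requiring 8 comparisons. The merge step runs in O(n) time where n is the total number of elements.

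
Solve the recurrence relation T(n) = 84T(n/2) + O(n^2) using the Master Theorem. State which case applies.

Master Theorem for T(n) = 84T(n/2) + O(n^2):

a = 84, b = 2, c = 2
log_b(a) = log_2(84) = 6.3923

Case 1: c = 2 < log_2(84) = 6.3923
T(n) = O(n^(log_2 84))

For T(n) = 84T(n/2) + O(n^2): log_2(84) = 6.3923. This is Case 1 of the Master Theorem (c < log_b(a), work dominated by leaves), giving O(n^(log_2 84)).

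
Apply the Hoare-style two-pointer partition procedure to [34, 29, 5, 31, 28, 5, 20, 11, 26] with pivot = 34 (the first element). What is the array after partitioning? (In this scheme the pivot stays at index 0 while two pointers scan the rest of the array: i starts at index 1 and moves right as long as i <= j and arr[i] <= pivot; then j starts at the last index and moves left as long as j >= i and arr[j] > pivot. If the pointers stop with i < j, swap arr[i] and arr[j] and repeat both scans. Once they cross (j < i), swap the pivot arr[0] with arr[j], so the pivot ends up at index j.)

Hoare-style two-pointer partition with pivot = 34:

Initial array: [34, 29, 5, 31, 28, 5, 20, 11, 26]

Pointers start at i = 1, j = 8.
i ends at 9, j ends at 8: the pointers have crossed (j < i), so scanning stops.

Swap pivot arr[0] with arr[8] to place pivot at position 8: [26, 29, 5, 31, 28, 5, 20, 11, 34]
Pivot position: 8

After partitioning with pivot 34, the array becomes [26, 29, 5, 31, 28, 5, 20, 11, 34]. The pivot is placed at index 8. All elements to the left of the pivot are <= 34, and all elements to the right are > 34.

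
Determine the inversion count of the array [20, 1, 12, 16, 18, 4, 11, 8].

Finding inversions in [20, 1, 12, 16, 18, 4, 11, 8]:

(0, 1): arr[0]=20 > arr[1]=1
(0, 2): arr[0]=20 > arr[2]=12
(0, 3): arr[0]=20 > arr[3]=16
(0, 4): arr[0]=20 > arr[4]=18
(0, 5): arr[0]=20 > arr[5]=4
(0, 6): arr[0]=20 > arr[6]=11
(0, 7): arr[0]=20 > arr[7]=8
(2, 5): arr[2]=12 > arr[5]=4
(2, 6): arr[2]=12 > arr[6]=11
(2, 7): arr[2]=12 > arr[7]=8
(3, 5): arr[3]=16 > arr[5]=4
(3, 6): arr[3]=16 > arr[6]=11
(3, 7): arr[3]=16 > arr[7]=8
(4, 5): arr[4]=18 > arr[5]=4
(4, 6): arr[4]=18 > arr[6]=11
(4, 7): arr[4]=18 > arr[7]=8
(6, 7): arr[6]=11 > arr[7]=8

Total inversions: 17

The array has 17 inversion(s): (0,1), (0,2), (0,3), (0,4), (0,5), (0,6), (0,7), (2,5), (2,6), (2,7), (3,5), (3,6), (3,7), (4,5), (4,6), (4,7), (6,7). Each pair (i,j) satisfies i < j and arr[i] > arr[j].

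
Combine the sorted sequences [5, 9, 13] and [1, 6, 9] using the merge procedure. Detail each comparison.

Merging process:

Compare 5 vs 1: take 1 from right. Merged: [1]
Compare 5 vs 6: take 5 from left. Merged: [1, 5]
Compare 9 vs 6: take 6 from right. Merged: [1, 5, 6]
Compare 9 vs 9: take 9 from left. Merged: [1, 5, 6, 9]
Compare 13 vs 9: take 9 from right. Merged: [1, 5, 6, 9, 9]
Append remaining from left: [13]. Merged: [1, 5, 6, 9, 9, 13]

Final merged array: [1, 5, 6, 9, 9, 13]
Total comparisons: 5

The merged array is [1, 5, 6, 9, 9, 13], requiring 5 comparisons. The merge step runs in O(n) time where n is the total number of elements.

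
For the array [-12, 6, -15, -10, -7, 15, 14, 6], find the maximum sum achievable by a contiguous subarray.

Using Kadane's algorithm on [-12, 6, -15, -10, -7, 15, 14, 6]:

Scanning through the array:
Position 1 (value 6): max_ending_here = 6, max_so_far = 6
Position 2 (value -15): max_ending_here = -9, max_so_far = 6
Position 3 (value -10): max_ending_here = -10, max_so_far = 6
Position 4 (value -7): max_ending_here = -7, max_so_far = 6
Position 5 (value 15): max_ending_here = 15, max_so_far = 15
Position 6 (value 14): max_ending_here = 29, max_so_far = 29
Position 7 (value 6): max_ending_here = 35, max_so_far = 35

Maximum subarray: [15, 14, 6]
Maximum sum: 35

The maximum subarray is [15, 14, 6] with sum 35. This subarray runs from index 5 to index 7.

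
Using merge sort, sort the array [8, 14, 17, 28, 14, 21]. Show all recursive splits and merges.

Merge sort trace:

Split: [8, 14, 17, 28, 14, 21] -> [8, 14, 17] and [28, 14, 21]
  Split: [8, 14, 17] -> [8] and [14, 17]
    Split: [14, 17] -> [14] and [17]
    Merge: [14] + [17] -> [14, 17]
  Merge: [8] + [14, 17] -> [8, 14, 17]
  Split: [28, 14, 21] -> [28] and [14, 21]
    Split: [14, 21] -> [14] and [21]
    Merge: [14] + [21] -> [14, 21]
  Merge: [28] + [14, 21] -> [14, 21, 28]
Merge: [8, 14, 17] + [14, 21, 28] -> [8, 14, 14, 17, 21, 28]

Final sorted array: [8, 14, 14, 17, 21, 28]

The merge sort proceeds by recursively splitting the array and merging sorted halves.
After all merges, the sorted array is [8, 14, 14, 17, 21, 28].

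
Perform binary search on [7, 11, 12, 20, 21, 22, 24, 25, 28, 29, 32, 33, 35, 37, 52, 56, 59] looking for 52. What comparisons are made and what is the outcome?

Binary search for 52 in [7, 11, 12, 20, 21, 22, 24, 25, 28, 29, 32, 33, 35, 37, 52, 56, 59]:

lo=0, hi=16, mid=8, arr[mid]=28 -> 28 < 52, search right half
lo=9, hi=16, mid=12, arr[mid]=35 -> 35 < 52, search right half
lo=13, hi=16, mid=14, arr[mid]=52 -> Found target at index 14!

Binary search finds 52 at index 14 after 3 comparisons. The search repeatedly halves the search space by comparing with the middle element.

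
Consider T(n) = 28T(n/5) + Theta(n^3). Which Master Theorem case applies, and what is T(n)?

Master Theorem for T(n) = 28T(n/5) + O(n^3):

a = 28, b = 5, c = 3
log_b(a) = log_5(28) = 2.0704

Case 3: c = 3 > log_5(28) = 2.0704
T(n) = O(n^3) = O(n^3)

For T(n) = 28T(n/5) + O(n^3): log_5(28) = 2.0704. This is Case 3 of the Master Theorem (c > log_b(a), work dominated by root), giving O(n^3).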